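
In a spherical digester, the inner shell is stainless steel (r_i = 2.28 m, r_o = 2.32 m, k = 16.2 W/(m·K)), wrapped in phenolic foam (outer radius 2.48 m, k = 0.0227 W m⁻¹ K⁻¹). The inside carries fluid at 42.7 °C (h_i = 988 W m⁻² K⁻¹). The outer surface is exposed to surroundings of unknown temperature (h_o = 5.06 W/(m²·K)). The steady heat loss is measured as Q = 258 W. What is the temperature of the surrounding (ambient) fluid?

T_out = 16.9 °C

Sum the resistances:
  R_conv,in = 1/(4πr²h) = 1/(4π·2.28²·988) = 1.549×10^-5 K/W
  R_stainless steel = (1/2.28 − 1/2.32)/(4πk) = 0.007562/(4π·16.2) = 3.715×10^-5 K/W
  R_phenolic foam = (1/2.32 − 1/2.48)/(4πk) = 0.02781/(4π·0.0227) = 0.09749 K/W
  R_conv,out = 1/(4πr²h) = 1/(4π·2.48²·5.06) = 0.002557 K/W
ΣR = 0.1001 K/W
ΔT = Q·ΣR = 258 × 0.1001 = 25.83 K
Heat flows outward, so T_out = T_in − ΔT = 42.7 − 25.83 = 16.9 °C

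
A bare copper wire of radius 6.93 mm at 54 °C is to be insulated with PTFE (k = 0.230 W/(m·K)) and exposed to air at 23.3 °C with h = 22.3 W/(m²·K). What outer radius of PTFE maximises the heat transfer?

r_cr = 1.03 cm

For a cylinder, r_cr = k_ins/h = 0.230/22.3 = 0.0103 m = 1.03 cm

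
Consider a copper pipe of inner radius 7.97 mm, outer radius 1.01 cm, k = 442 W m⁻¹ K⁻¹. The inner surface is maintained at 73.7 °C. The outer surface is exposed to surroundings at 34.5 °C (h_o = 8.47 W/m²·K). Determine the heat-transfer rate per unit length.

Series thermal resistances, inner to outer:
  R'_copper = ln(0.0101/0.00797)/(2πk) = 0.2369/(2π·442) = 8.529×10^-5 m·K/W
  R'_conv,out = 1/(2πr h) = 1/(2π·0.0101·8.47) = 1.860 m·K/W
ΣR = 8.529×10^-5 + 1.860 = 1.860 m·K/W
Q' = ΔT/ΣR = (73.7 °C − 34.5 °C)/1.860 = 21.1 W/m

Q' = 21.1 W/m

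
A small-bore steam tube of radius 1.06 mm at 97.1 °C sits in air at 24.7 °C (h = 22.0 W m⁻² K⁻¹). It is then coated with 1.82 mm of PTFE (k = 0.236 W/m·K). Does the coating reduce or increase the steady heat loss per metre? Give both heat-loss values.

increases: 10.6 → 22.7 W/m

Critical radius for a cylinder: r_cr = k/h = 0.0107 m = 1.07 cm.
Outer radius after coating: r₂ = 0.00106 + 0.00182 = 0.00288 m.
Since r₁ < r_cr and r₂ ≤ r_cr, the coating moves toward the maximum at r_cr — heat loss rises.
Bare: R = 1/(2πr₁h) = 6.825 m·K/W; Q = 72.4/6.825 = 10.6 W/m.
Coated: R = R_cond + R_conv = 3.186 m·K/W; Q = 72.4/3.186 = 22.7 W/m.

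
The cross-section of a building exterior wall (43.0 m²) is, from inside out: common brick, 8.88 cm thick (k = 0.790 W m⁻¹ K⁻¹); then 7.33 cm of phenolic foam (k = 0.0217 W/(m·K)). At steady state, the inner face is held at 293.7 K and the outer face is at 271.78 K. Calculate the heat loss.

Treat each layer as a resistance in series:
  R_common brick = L/(kA) = 0.0888/(0.790·43.0) = 0.002614 K/W
  R_phenolic foam = L/(kA) = 0.0733/(0.0217·43.0) = 0.07856 K/W
ΣR = 0.002614 + 0.07856 = 0.08117 K/W
Q = ΔT/ΣR = (293.7 K − 271.78 K)/0.08117 = 270 W

Q = 270 W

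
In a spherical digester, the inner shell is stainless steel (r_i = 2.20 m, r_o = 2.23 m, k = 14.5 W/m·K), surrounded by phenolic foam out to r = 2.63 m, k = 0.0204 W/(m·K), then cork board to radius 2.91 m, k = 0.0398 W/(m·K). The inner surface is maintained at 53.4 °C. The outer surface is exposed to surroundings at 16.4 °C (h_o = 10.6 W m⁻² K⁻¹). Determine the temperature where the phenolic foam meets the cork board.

T = 24.5 °C

Series thermal resistances, inner to outer:
  R_stainless steel = (1/2.20 − 1/2.23)/(4πk) = 0.006115/(4π·14.5) = 3.356×10^-5 K/W
  R_phenolic foam = (1/2.23 − 1/2.63)/(4πk) = 0.06820/(4π·0.0204) = 0.2660 K/W
  R_cork board = (1/2.63 − 1/2.91)/(4πk) = 0.03659/(4π·0.0398) = 0.07315 K/W
  R_conv,out = 1/(4πr²h) = 1/(4π·2.91²·10.6) = 8.865×10^-4 K/W
ΣR = 3.356×10^-5 + 0.2660 + 0.07315 + 8.865×10^-4 = 0.3401 K/W
Q = ΔT/ΣR = (53.4 °C − 16.4 °C)/0.3401 = 108.8 W
From the inner boundary to the phenolic foam/cork board interface, ΣR_partial = 0.2660 K/W.
T_interface = T_in − Q·ΣR_partial = 53.4 °C − (108.8)(0.2660) = 24.5 °C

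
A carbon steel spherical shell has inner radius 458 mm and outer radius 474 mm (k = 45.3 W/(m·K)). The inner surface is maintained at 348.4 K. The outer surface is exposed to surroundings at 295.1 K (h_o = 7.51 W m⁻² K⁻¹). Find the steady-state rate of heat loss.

Resistance network (inner→outer):
  R_carbon steel = (1/0.458 − 1/0.474)/(4πk) = 0.07370/(4π·45.3) = 1.295×10^-4 K/W
  R_conv,out = 1/(4πr²h) = 1/(4π·0.474²·7.51) = 0.04716 K/W
ΣR = 1.295×10^-4 + 0.04716 = 0.04729 K/W
Q = ΔT/ΣR = (348.4 K − 295.1 K)/0.04729 = 1130 W

Q = 1130 W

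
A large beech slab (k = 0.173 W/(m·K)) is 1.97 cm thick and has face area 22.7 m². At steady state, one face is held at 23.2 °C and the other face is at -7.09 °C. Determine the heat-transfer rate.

Q = kA·ΔT/L = 0.173 × 22.7 × |23.2 °C − -7.09 °C| / 0.0197 = 6040 W

Q = 6.04 kW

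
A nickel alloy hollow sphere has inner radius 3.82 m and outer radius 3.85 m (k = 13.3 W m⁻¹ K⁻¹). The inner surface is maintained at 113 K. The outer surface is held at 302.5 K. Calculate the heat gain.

Q = 4πk·ΔT/(1/r₁ − 1/r₂) = 4π × 13.3 × 189.5 / (1/3.82 − 1/3.85) = 1.55×10^7 W

Q = 1.55×10^7 W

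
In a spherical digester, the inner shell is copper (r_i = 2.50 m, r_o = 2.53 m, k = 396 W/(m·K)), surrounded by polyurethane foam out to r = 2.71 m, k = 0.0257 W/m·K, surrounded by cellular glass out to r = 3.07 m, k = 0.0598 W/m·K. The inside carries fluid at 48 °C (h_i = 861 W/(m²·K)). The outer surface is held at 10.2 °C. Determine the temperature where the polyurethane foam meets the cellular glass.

T = 25.9 °C

Resistance network (inner→outer):
  R_conv,in = 1/(4πr²h) = 1/(4π·2.50²·861) = 1.479×10^-5 K/W
  R_copper = (1/2.50 − 1/2.53)/(4πk) = 0.004743/(4π·396) = 9.531×10^-7 K/W
  R_polyurethane foam = (1/2.53 − 1/2.71)/(4πk) = 0.02625/(4π·0.0257) = 0.08129 K/W
  R_cellular glass = (1/2.71 − 1/3.07)/(4πk) = 0.04327/(4π·0.0598) = 0.05758 K/W
ΣR = 1.479×10^-5 + 9.531×10^-7 + 0.08129 + 0.05758 = 0.1389 K/W
Q = ΔT/ΣR = (48 °C − 10.2 °C)/0.1389 = 272.1 W
From the inner boundary to the polyurethane foam/cellular glass interface, ΣR_partial = 0.08131 K/W.
T_interface = T_in − Q·ΣR_partial = 48 °C − (272.1)(0.08131) = 25.9 °C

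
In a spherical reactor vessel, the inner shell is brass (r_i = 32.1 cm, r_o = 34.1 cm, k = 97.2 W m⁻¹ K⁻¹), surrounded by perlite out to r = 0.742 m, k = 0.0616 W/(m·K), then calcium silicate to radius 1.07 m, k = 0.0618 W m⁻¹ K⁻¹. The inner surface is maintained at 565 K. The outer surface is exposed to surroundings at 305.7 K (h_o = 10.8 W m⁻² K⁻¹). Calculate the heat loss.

Q = 100 W

Series thermal resistances, inner to outer:
  R_brass = (1/0.321 − 1/0.341)/(4πk) = 0.1827/(4π·97.2) = 1.496×10^-4 K/W
  R_perlite = (1/0.341 − 1/0.742)/(4πk) = 1.585/(4π·0.0616) = 2.047 K/W
  R_calcium silicate = (1/0.742 − 1/1.07)/(4πk) = 0.4131/(4π·0.0618) = 0.5320 K/W
  R_conv,out = 1/(4πr²h) = 1/(4π·1.07²·10.8) = 0.006436 K/W
ΣR = 1.496×10^-4 + 2.047 + 0.5320 + 0.006436 = 2.586 K/W
Q = ΔT/ΣR = (565 K − 305.7 K)/2.586 = 100 W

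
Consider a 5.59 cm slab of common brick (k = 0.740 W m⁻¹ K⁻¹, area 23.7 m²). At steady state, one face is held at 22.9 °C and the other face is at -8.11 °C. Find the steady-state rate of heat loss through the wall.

Q = kA·ΔT/L = 0.740 × 23.7 × |22.9 °C − -8.11 °C| / 0.0559 = 9730 W

Q = 9730 W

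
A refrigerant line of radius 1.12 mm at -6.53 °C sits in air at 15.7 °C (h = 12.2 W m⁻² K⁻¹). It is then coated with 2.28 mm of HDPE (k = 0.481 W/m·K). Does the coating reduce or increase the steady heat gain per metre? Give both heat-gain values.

Critical radius for a cylinder: r_cr = k/h = 0.0394 m = 3.94 cm.
Outer radius after coating: r₂ = 0.00112 + 0.00228 = 0.00340 m.
Since r₁ < r_cr and r₂ ≤ r_cr, the coating moves toward the maximum at r_cr — heat gain rises.
Bare: R = 1/(2πr₁h) = 11.65 m·K/W; Q = 22.23/11.65 = 1.91 W/m.
Coated: R = R_cond + R_conv = 4.204 m·K/W; Q = 22.23/4.204 = 5.29 W/m.

increases: 1.91 → 5.29 W/m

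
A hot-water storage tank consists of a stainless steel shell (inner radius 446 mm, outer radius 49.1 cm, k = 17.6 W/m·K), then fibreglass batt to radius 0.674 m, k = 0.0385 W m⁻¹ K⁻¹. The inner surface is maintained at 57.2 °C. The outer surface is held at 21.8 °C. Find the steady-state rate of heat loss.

Q = 30.9 W

Treat each layer as a resistance in series:
  R_stainless steel = (1/0.446 − 1/0.491)/(4πk) = 0.2055/(4π·17.6) = 9.291×10^-4 K/W
  R_fibreglass batt = (1/0.491 − 1/0.674)/(4πk) = 0.5530/(4π·0.0385) = 1.143 K/W
ΣR = 9.291×10^-4 + 1.143 = 1.144 K/W
Q = ΔT/ΣR = (57.2 °C − 21.8 °C)/1.144 = 30.9 W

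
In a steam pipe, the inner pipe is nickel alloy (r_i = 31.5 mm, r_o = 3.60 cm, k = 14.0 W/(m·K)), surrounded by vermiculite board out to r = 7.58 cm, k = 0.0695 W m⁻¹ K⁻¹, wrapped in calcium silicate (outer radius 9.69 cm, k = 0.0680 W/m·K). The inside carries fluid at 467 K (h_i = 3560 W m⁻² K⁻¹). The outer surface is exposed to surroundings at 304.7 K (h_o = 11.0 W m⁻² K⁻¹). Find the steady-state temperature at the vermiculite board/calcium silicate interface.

Resistance network (inner→outer):
  R'_conv,in = 1/(2πr h) = 1/(2π·0.0315·3560) = 0.001419 m·K/W
  R'_nickel alloy = ln(0.0360/0.0315)/(2πk) = 0.1335/(2π·14.0) = 0.001518 m·K/W
  R'_vermiculite board = ln(0.0758/0.0360)/(2πk) = 0.7446/(2π·0.0695) = 1.705 m·K/W
  R'_calcium silicate = ln(0.0969/0.0758)/(2πk) = 0.2456/(2π·0.0680) = 0.5748 m·K/W
  R'_conv,out = 1/(2πr h) = 1/(2π·0.0969·11.0) = 0.1493 m·K/W
ΣR = 0.001419 + 0.001518 + 1.705 + 0.5748 + 0.1493 = 2.432 m·K/W
Q' = ΔT/ΣR = (467 K − 304.7 K)/2.432 = 66.74 W/m
From the inner boundary to the vermiculite board/calcium silicate interface, ΣR_partial = 1.708 m·K/W.
T_interface = T_in − Q'·ΣR_partial = 467 K − (66.74)(1.708) = 353.0 K

T = 353.0 K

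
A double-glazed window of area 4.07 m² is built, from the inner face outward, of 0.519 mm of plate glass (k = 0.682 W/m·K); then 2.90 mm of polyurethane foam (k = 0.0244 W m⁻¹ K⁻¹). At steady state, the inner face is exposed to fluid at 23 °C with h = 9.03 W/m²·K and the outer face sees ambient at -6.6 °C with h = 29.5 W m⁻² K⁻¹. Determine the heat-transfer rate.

Resistance network (inner→outer):
  R_conv,in = 1/(hA) = 1/(9.03·4.07) = 0.02721 K/W
  R_plate glass = L/(kA) = 5.19×10^-4/(0.682·4.07) = 1.870×10^-4 K/W
  R_polyurethane foam = L/(kA) = 0.00290/(0.0244·4.07) = 0.02920 K/W
  R_conv,out = 1/(hA) = 1/(29.5·4.07) = 0.008329 K/W
ΣR = 0.02721 + 1.870×10^-4 + 0.02920 + 0.008329 = 0.06493 K/W
Q = ΔT/ΣR = (23 °C − -6.6 °C)/0.06493 = 456 W

Q = 456 W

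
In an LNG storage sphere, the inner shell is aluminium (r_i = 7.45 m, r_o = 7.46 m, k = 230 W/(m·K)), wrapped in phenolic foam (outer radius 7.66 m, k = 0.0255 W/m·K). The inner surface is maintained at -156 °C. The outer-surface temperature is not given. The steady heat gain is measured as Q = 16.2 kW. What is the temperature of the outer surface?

T_out = 20.9 °C

Sum the resistances:
  R_aluminium = (1/7.45 − 1/7.46)/(4πk) = 1.799×10^-4/(4π·230) = 6.225×10^-8 K/W
  R_phenolic foam = (1/7.46 − 1/7.66)/(4πk) = 0.003500/(4π·0.0255) = 0.01092 K/W
ΣR = 0.01092 K/W
ΔT = Q·ΣR = 16200 × 0.01092 = 176.9 K
Heat flows inward, so T_out = T_in + ΔT = -156 + 176.9 = 20.9 °C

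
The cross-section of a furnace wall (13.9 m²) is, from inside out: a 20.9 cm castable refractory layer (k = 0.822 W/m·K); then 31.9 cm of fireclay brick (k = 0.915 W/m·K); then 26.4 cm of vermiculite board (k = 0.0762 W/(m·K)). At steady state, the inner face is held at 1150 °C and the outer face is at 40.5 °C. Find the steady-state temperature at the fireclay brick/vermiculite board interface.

Resistance network (inner→outer):
  R_castable refractory = L/(kA) = 0.209/(0.822·13.9) = 0.01829 K/W
  R_fireclay brick = L/(kA) = 0.319/(0.915·13.9) = 0.02508 K/W
  R_vermiculite board = L/(kA) = 0.264/(0.0762·13.9) = 0.2492 K/W
ΣR = 0.01829 + 0.02508 + 0.2492 = 0.2926 K/W
Q = ΔT/ΣR = (1150 °C − 40.5 °C)/0.2926 = 3792 W
From the inner boundary to the fireclay brick/vermiculite board interface, ΣR_partial = 0.04337 K/W.
T_interface = T_in − Q·ΣR_partial = 1150 °C − (3792)(0.04337) = 986 °C

T = 986 °C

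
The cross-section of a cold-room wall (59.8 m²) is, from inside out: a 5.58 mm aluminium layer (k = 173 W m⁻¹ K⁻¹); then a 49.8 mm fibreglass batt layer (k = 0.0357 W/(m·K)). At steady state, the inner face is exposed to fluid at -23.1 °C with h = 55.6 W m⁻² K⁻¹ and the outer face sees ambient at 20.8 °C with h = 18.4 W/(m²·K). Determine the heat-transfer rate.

Treat each layer as a resistance in series:
  R_conv,in = 1/(hA) = 1/(55.6·59.8) = 3.008×10^-4 K/W
  R_aluminium = L/(kA) = 0.00558/(173·59.8) = 5.394×10^-7 K/W
  R_fibreglass batt = L/(kA) = 0.0498/(0.0357·59.8) = 0.02333 K/W
  R_conv,out = 1/(hA) = 1/(18.4·59.8) = 9.088×10^-4 K/W
ΣR = 3.008×10^-4 + 5.394×10^-7 + 0.02333 + 9.088×10^-4 = 0.02454 K/W
Q = ΔT/ΣR = (-23.1 °C − 20.8 °C)/0.02454 = -1790 W
(Negative Q ⇒ heat flows inward; heat gain = 1790 W.)

Q = 1790 W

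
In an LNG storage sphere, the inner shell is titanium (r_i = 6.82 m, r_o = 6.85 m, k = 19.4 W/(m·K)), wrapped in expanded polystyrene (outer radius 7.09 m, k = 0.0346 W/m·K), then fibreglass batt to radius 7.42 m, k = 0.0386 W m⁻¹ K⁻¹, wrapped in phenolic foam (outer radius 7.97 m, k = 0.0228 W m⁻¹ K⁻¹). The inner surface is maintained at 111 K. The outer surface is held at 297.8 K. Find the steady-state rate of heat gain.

Resistance network (inner→outer):
  R_titanium = (1/6.82 − 1/6.85)/(4πk) = 6.422×10^-4/(4π·19.4) = 2.634×10^-6 K/W
  R_expanded polystyrene = (1/6.85 − 1/7.09)/(4πk) = 0.004942/(4π·0.0346) = 0.01137 K/W
  R_fibreglass batt = (1/7.09 − 1/7.42)/(4πk) = 0.006273/(4π·0.0386) = 0.01293 K/W
  R_phenolic foam = (1/7.42 − 1/7.97)/(4πk) = 0.009300/(4π·0.0228) = 0.03246 K/W
ΣR = 2.634×10^-6 + 0.01137 + 0.01293 + 0.03246 = 0.05676 K/W
Q = ΔT/ΣR = (111 K − 297.8 K)/0.05676 = -3290 W
(Negative Q ⇒ heat flows inward; heat gain = 3290 W.)

Q = 3.29 kW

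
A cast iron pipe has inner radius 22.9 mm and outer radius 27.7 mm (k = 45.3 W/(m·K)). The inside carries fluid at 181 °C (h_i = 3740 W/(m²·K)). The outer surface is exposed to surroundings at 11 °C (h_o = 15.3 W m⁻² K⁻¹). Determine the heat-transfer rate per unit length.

Treat each layer as a resistance in series:
  R'_conv,in = 1/(2πr h) = 1/(2π·0.0229·3740) = 0.001858 m·K/W
  R'_cast iron = ln(0.0277/0.0229)/(2πk) = 0.1903/(2π·45.3) = 6.686×10^-4 m·K/W
  R'_conv,out = 1/(2πr h) = 1/(2π·0.0277·15.3) = 0.3755 m·K/W
ΣR = 0.001858 + 6.686×10^-4 + 0.3755 = 0.3780 m·K/W
Q' = ΔT/ΣR = (181 °C − 11 °C)/0.3780 = 450 W/m

Q' = 450 W/m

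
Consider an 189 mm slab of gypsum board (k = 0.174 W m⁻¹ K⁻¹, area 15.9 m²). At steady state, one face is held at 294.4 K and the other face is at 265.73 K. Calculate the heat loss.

Q = kA·ΔT/L = 0.174 × 15.9 × |294.4 K − 265.73 K| / 0.189 = 420 W

Q = 420 W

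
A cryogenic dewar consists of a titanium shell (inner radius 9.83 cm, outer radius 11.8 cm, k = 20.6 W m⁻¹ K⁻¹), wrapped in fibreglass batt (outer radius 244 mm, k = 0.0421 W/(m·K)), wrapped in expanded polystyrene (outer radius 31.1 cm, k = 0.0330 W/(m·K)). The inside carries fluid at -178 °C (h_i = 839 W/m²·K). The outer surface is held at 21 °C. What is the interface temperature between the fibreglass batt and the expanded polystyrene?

Treat each layer as a resistance in series:
  R_conv,in = 1/(4πr²h) = 1/(4π·0.0983²·839) = 0.009816 K/W
  R_titanium = (1/0.0983 − 1/0.118)/(4πk) = 1.698/(4π·20.6) = 0.006561 K/W
  R_fibreglass batt = (1/0.118 − 1/0.244)/(4πk) = 4.376/(4π·0.0421) = 8.272 K/W
  R_expanded polystyrene = (1/0.244 − 1/0.311)/(4πk) = 0.8829/(4π·0.0330) = 2.129 K/W
ΣR = 0.009816 + 0.006561 + 8.272 + 2.129 = 10.42 K/W
Q = ΔT/ΣR = (-178 °C − 21 °C)/10.42 = -19.10 W
From the inner boundary to the fibreglass batt/expanded polystyrene interface, ΣR_partial = 8.288 K/W.
T_interface = T_in − Q·ΣR_partial = -178 °C − (-19.10)(8.288) = -19.7 °C

T = -19.7 °C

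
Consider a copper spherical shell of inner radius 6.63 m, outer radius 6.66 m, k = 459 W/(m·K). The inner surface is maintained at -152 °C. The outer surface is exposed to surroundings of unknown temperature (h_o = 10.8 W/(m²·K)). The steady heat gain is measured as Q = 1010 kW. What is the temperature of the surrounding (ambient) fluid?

T_out = 15.9 °C

Series resistances:
  R_copper = (1/6.63 − 1/6.66)/(4πk) = 6.794×10^-4/(4π·459) = 1.178×10^-7 K/W
  R_conv,out = 1/(4πr²h) = 1/(4π·6.66²·10.8) = 1.661×10^-4 K/W
ΣR = 1.662×10^-4 K/W
ΔT = Q·ΣR = 1.01×10^6 × 1.662×10^-4 = 167.9 K
Heat flows inward, so T_out = T_in + ΔT = -152 + 167.9 = 15.9 °C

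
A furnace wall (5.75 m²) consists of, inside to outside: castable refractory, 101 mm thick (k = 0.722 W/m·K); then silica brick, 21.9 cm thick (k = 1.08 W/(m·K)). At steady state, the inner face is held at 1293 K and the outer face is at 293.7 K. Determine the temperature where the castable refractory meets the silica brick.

Resistance network (inner→outer):
  R_castable refractory = L/(kA) = 0.101/(0.722·5.75) = 0.02433 K/W
  R_silica brick = L/(kA) = 0.219/(1.08·5.75) = 0.03527 K/W
ΣR = 0.02433 + 0.03527 = 0.05960 K/W
Q = ΔT/ΣR = (1293 K − 293.7 K)/0.05960 = 16770 W
From the inner boundary to the castable refractory/silica brick interface, ΣR_partial = 0.02433 K/W.
T_interface = T_in − Q·ΣR_partial = 1293 K − (16770)(0.02433) = 885 K

T = 885 K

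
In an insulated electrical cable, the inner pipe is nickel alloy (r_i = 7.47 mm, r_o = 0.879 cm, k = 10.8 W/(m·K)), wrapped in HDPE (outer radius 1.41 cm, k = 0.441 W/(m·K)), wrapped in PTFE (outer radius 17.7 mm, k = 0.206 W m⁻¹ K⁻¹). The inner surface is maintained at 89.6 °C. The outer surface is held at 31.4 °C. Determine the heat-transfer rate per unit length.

Resistance network (inner→outer):
  R'_nickel alloy = ln(0.00879/0.00747)/(2πk) = 0.1627/(2π·10.8) = 0.002398 m·K/W
  R'_HDPE = ln(0.0141/0.00879)/(2πk) = 0.4726/(2π·0.441) = 0.1705 m·K/W
  R'_PTFE = ln(0.0177/0.0141)/(2πk) = 0.2274/(2π·0.206) = 0.1757 m·K/W
ΣR = 0.002398 + 0.1705 + 0.1757 = 0.3486 m·K/W
Q' = ΔT/ΣR = (89.6 °C − 31.4 °C)/0.3486 = 167 W/m

Q' = 167 W/m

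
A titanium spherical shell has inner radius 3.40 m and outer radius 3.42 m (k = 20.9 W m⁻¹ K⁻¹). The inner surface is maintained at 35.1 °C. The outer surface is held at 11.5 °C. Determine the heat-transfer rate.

Q = 3600 kW

Q = 4πk·ΔT/(1/r₁ − 1/r₂) = 4π × 20.9 × 23.6 / (1/3.40 − 1/3.42) = 3.60×10^6 W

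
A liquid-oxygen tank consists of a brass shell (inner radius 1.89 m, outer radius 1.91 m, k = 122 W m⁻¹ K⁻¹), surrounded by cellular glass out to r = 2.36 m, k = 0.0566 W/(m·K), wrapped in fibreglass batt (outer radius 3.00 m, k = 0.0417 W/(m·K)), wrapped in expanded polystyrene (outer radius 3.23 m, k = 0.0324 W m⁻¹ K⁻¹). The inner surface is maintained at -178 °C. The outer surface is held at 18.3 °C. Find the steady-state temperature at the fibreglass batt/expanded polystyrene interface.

T = -12.5 °C

Series thermal resistances, inner to outer:
  R_brass = (1/1.89 − 1/1.91)/(4πk) = 0.005540/(4π·122) = 3.614×10^-6 K/W
  R_cellular glass = (1/1.91 − 1/2.36)/(4πk) = 0.09983/(4π·0.0566) = 0.1404 K/W
  R_fibreglass batt = (1/2.36 − 1/3.00)/(4πk) = 0.09040/(4π·0.0417) = 0.1725 K/W
  R_expanded polystyrene = (1/3.00 − 1/3.23)/(4πk) = 0.02374/(4π·0.0324) = 0.05830 K/W
ΣR = 3.614×10^-6 + 0.1404 + 0.1725 + 0.05830 = 0.3712 K/W
Q = ΔT/ΣR = (-178 °C − 18.3 °C)/0.3712 = -528.8 W
From the inner boundary to the fibreglass batt/expanded polystyrene interface, ΣR_partial = 0.3129 K/W.
T_interface = T_in − Q·ΣR_partial = -178 °C − (-528.8)(0.3129) = -12.5 °C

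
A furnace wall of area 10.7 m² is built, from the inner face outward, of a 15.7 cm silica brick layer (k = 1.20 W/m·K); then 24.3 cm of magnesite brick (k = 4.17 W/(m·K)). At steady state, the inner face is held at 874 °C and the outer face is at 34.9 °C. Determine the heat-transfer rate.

Treat each layer as a resistance in series:
  R_silica brick = L/(kA) = 0.157/(1.20·10.7) = 0.01223 K/W
  R_magnesite brick = L/(kA) = 0.243/(4.17·10.7) = 0.005446 K/W
ΣR = 0.01223 + 0.005446 = 0.01768 K/W
Q = ΔT/ΣR = (874 °C − 34.9 °C)/0.01768 = 47500 W

Q = 47.5 kW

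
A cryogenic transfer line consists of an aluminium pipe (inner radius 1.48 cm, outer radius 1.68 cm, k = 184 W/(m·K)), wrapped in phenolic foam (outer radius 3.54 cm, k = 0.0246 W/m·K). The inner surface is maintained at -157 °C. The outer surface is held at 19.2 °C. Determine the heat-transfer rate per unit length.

Q' = 36.5 W/m

Series thermal resistances, inner to outer:
  R'_aluminium = ln(0.0168/0.0148)/(2πk) = 0.1268/(2π·184) = 1.096×10^-4 m·K/W
  R'_phenolic foam = ln(0.0354/0.0168)/(2πk) = 0.7453/(2π·0.0246) = 4.822 m·K/W
ΣR = 1.096×10^-4 + 4.822 = 4.822 m·K/W
Q' = ΔT/ΣR = (-157 °C − 19.2 °C)/4.822 = -36.5 W/m
(Negative Q' ⇒ heat flows inward; heat gain = 36.5 W/m.)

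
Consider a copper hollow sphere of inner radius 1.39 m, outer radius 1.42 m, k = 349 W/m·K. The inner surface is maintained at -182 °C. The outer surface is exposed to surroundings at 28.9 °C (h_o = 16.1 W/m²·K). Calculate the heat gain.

Q = 85.9 kW

Series thermal resistances, inner to outer:
  R_copper = (1/1.39 − 1/1.42)/(4πk) = 0.01520/(4π·349) = 3.466×10^-6 K/W
  R_conv,out = 1/(4πr²h) = 1/(4π·1.42²·16.1) = 0.002451 K/W
ΣR = 3.466×10^-6 + 0.002451 = 0.002454 K/W
Q = ΔT/ΣR = (-182 °C − 28.9 °C)/0.002454 = -85900 W
(Negative Q ⇒ heat flows inward; heat gain = 85900 W.)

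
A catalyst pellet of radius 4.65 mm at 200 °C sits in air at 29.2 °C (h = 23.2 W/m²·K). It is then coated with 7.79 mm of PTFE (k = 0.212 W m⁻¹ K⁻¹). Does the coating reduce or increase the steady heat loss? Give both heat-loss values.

increases: 1.08 → 2.35 W

Critical radius for a sphere: r_cr = 2k/h = 0.0183 m = 1.83 cm.
Outer radius after coating: r₂ = 0.00465 + 0.00779 = 0.01244 m.
Since r₁ < r_cr and r₂ ≤ r_cr, the coating moves toward the maximum at r_cr — heat loss rises.
Bare: R = 1/(4πr₁²h) = 158.6 K/W; Q = 170.8/158.6 = 1.08 W.
Coated: R = R_cond + R_conv = 72.71 K/W; Q = 170.8/72.71 = 2.35 W.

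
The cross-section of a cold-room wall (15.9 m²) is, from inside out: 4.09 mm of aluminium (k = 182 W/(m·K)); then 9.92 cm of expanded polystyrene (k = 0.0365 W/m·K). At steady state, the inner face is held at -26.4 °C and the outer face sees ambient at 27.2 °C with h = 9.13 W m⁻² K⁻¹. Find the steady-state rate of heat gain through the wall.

Q = 301 W

Treat each layer as a resistance in series:
  R_aluminium = L/(kA) = 0.00409/(182·15.9) = 1.413×10^-6 K/W
  R_expanded polystyrene = L/(kA) = 0.0992/(0.0365·15.9) = 0.1709 K/W
  R_conv,out = 1/(hA) = 1/(9.13·15.9) = 0.006889 K/W
ΣR = 1.413×10^-6 + 0.1709 + 0.006889 = 0.1778 K/W
Q = ΔT/ΣR = (-26.4 °C − 27.2 °C)/0.1778 = -301 W
(Negative Q ⇒ heat flows inward; heat gain = 301 W.)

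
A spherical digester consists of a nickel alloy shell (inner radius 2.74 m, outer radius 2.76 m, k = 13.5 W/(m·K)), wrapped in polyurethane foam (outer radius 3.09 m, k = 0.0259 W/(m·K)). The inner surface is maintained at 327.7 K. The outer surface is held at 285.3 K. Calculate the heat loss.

Q = 357 W

Resistance network (inner→outer):
  R_nickel alloy = (1/2.74 − 1/2.76)/(4πk) = 0.002645/(4π·13.5) = 1.559×10^-5 K/W
  R_polyurethane foam = (1/2.76 − 1/3.09)/(4πk) = 0.03869/(4π·0.0259) = 0.1189 K/W
ΣR = 1.559×10^-5 + 0.1189 = 0.1189 K/W
Q = ΔT/ΣR = (327.7 K − 285.3 K)/0.1189 = 357 W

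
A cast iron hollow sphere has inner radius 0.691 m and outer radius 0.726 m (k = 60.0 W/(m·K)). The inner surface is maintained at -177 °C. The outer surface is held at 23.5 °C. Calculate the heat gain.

Q = 2170 kW

Q = 4πk·ΔT/(1/r₁ − 1/r₂) = 4π × 60.0 × 200.5 / (1/0.691 − 1/0.726) = 2.17×10^6 W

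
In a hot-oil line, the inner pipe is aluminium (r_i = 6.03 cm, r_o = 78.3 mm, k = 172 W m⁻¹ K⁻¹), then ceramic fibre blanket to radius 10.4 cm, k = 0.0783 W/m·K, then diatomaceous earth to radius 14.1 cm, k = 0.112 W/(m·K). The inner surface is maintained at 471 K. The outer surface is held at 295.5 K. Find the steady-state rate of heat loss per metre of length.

Q' = 174 W/m

Series thermal resistances, inner to outer:
  R'_aluminium = ln(0.0783/0.0603)/(2πk) = 0.2612/(2π·172) = 2.417×10^-4 m·K/W
  R'_ceramic fibre blanket = ln(0.104/0.0783)/(2πk) = 0.2838/(2π·0.0783) = 0.5769 m·K/W
  R'_diatomaceous earth = ln(0.141/0.104)/(2πk) = 0.3044/(2π·0.112) = 0.4325 m·K/W
ΣR = 2.417×10^-4 + 0.5769 + 0.4325 = 1.010 m·K/W
Q' = ΔT/ΣR = (471 K − 295.5 K)/1.010 = 174 W/m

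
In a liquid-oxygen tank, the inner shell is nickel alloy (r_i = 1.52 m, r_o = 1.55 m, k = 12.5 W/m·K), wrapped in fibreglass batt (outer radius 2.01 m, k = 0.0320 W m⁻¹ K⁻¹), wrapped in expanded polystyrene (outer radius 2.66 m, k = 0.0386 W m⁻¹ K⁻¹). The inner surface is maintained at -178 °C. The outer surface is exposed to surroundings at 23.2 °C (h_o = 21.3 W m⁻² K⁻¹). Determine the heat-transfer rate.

Treat each layer as a resistance in series:
  R_nickel alloy = (1/1.52 − 1/1.55)/(4πk) = 0.01273/(4π·12.5) = 8.106×10^-5 K/W
  R_fibreglass batt = (1/1.55 − 1/2.01)/(4πk) = 0.1476/(4π·0.0320) = 0.3672 K/W
  R_expanded polystyrene = (1/2.01 − 1/2.66)/(4πk) = 0.1216/(4π·0.0386) = 0.2506 K/W
  R_conv,out = 1/(4πr²h) = 1/(4π·2.66²·21.3) = 5.280×10^-4 K/W
ΣR = 8.106×10^-5 + 0.3672 + 0.2506 + 5.280×10^-4 = 0.6184 K/W
Q = ΔT/ΣR = (-178 °C − 23.2 °C)/0.6184 = -325 W
(Negative Q ⇒ heat flows inward; heat gain = 325 W.)

Q = 325 W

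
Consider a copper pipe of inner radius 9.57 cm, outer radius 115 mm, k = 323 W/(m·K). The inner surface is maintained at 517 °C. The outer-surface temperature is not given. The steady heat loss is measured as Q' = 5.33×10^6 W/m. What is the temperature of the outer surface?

T_out = 34.5 °C

Sum the resistances:
  R'_copper = ln(0.115/0.0957)/(2πk) = 0.1837/(2π·323) = 9.052×10^-5 m·K/W
ΣR = 9.052×10^-5 m·K/W
ΔT = Q'·ΣR = 5.33×10^6 × 9.052×10^-5 = 482.5 K
Heat flows outward, so T_out = T_in − ΔT = 517 − 482.5 = 34.5 °C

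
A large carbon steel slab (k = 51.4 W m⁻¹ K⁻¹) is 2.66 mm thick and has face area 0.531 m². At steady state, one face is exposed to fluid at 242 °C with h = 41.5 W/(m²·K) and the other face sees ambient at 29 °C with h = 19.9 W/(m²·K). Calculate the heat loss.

Q = 1520 W

Resistance network (inner→outer):
  R_conv,in = 1/(hA) = 1/(41.5·0.531) = 0.04538 K/W
  R_carbon steel = L/(kA) = 0.00266/(51.4·0.531) = 9.746×10^-5 K/W
  R_conv,out = 1/(hA) = 1/(19.9·0.531) = 0.09464 K/W
ΣR = 0.04538 + 9.746×10^-5 + 0.09464 = 0.1401 K/W
Q = ΔT/ΣR = (242 °C − 29 °C)/0.1401 = 1520 W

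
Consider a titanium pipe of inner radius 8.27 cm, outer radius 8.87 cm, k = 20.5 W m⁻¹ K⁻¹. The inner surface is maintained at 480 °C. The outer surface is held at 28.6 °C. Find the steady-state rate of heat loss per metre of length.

Q' = 2πk·ΔT/ln(r₂/r₁) = 2π × 20.5 × 451.4 / ln(0.0887/0.0827) = 8.30×10^5 W/m

Q' = 8.30×10^5 W/m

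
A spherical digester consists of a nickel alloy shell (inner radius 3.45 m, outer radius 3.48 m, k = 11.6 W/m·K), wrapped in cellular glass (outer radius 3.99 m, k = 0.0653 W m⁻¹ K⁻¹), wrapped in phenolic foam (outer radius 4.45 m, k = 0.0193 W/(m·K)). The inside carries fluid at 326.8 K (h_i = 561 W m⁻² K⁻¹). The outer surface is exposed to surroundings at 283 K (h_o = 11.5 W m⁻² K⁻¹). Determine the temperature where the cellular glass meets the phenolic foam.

T = 313.9 K

Series thermal resistances, inner to outer:
  R_conv,in = 1/(4πr²h) = 1/(4π·3.45²·561) = 1.192×10^-5 K/W
  R_nickel alloy = (1/3.45 − 1/3.48)/(4πk) = 0.002499/(4π·11.6) = 1.714×10^-5 K/W
  R_cellular glass = (1/3.48 − 1/3.99)/(4πk) = 0.03673/(4π·0.0653) = 0.04476 K/W
  R_phenolic foam = (1/3.99 − 1/4.45)/(4πk) = 0.02591/(4π·0.0193) = 0.1068 K/W
  R_conv,out = 1/(4πr²h) = 1/(4π·4.45²·11.5) = 3.494×10^-4 K/W
ΣR = 1.192×10^-5 + 1.714×10^-5 + 0.04476 + 0.1068 + 3.494×10^-4 = 0.1519 K/W
Q = ΔT/ΣR = (326.8 K − 283 K)/0.1519 = 288.3 W
From the inner boundary to the cellular glass/phenolic foam interface, ΣR_partial = 0.04479 K/W.
T_interface = T_in − Q·ΣR_partial = 326.8 K − (288.3)(0.04479) = 313.9 K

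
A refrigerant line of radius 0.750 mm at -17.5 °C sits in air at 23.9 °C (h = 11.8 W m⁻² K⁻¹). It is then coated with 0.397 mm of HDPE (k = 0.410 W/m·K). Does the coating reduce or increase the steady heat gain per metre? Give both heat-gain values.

Critical radius for a cylinder: r_cr = k/h = 0.0347 m = 3.47 cm.
Outer radius after coating: r₂ = 7.50×10^-4 + 3.97×10^-4 = 0.001147 m.
Since r₁ < r_cr and r₂ ≤ r_cr, the coating moves toward the maximum at r_cr — heat gain rises.
Bare: R = 1/(2πr₁h) = 17.98 m·K/W; Q = 41.4/17.98 = 2.30 W/m.
Coated: R = R_cond + R_conv = 11.92 m·K/W; Q = 41.4/11.92 = 3.47 W/m.

increases: 2.30 → 3.47 W/m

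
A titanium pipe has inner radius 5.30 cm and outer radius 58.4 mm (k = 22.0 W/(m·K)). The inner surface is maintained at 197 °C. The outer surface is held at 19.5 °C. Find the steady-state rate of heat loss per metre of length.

Q' = 2πk·ΔT/ln(r₂/r₁) = 2π × 22.0 × 177.5 / ln(0.0584/0.0530) = 2.53×10^5 W/m

Q' = 2.53×10^5 W/m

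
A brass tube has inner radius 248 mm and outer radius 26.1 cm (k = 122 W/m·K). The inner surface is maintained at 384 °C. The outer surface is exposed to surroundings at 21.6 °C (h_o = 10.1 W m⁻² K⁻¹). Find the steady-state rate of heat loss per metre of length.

Treat each layer as a resistance in series:
  R'_brass = ln(0.261/0.248)/(2πk) = 0.05109/(2π·122) = 6.665×10^-5 m·K/W
  R'_conv,out = 1/(2πr h) = 1/(2π·0.261·10.1) = 0.06038 m·K/W
ΣR = 6.665×10^-5 + 0.06038 = 0.06045 m·K/W
Q' = ΔT/ΣR = (384 °C − 21.6 °C)/0.06045 = 6000 W/m

Q' = 6.00 kW/m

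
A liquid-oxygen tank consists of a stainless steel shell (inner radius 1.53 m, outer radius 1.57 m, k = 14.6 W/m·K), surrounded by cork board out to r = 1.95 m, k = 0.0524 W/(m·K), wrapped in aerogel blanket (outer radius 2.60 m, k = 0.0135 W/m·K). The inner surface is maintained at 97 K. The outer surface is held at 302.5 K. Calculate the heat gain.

Resistance network (inner→outer):
  R_stainless steel = (1/1.53 − 1/1.57)/(4πk) = 0.01665/(4π·14.6) = 9.076×10^-5 K/W
  R_cork board = (1/1.57 − 1/1.95)/(4πk) = 0.1241/(4π·0.0524) = 0.1885 K/W
  R_aerogel blanket = (1/1.95 − 1/2.60)/(4πk) = 0.1282/(4π·0.0135) = 0.7557 K/W
ΣR = 9.076×10^-5 + 0.1885 + 0.7557 = 0.9443 K/W
Q = ΔT/ΣR = (97 K − 302.5 K)/0.9443 = -218 W
(Negative Q ⇒ heat flows inward; heat gain = 218 W.)

Q = 218 W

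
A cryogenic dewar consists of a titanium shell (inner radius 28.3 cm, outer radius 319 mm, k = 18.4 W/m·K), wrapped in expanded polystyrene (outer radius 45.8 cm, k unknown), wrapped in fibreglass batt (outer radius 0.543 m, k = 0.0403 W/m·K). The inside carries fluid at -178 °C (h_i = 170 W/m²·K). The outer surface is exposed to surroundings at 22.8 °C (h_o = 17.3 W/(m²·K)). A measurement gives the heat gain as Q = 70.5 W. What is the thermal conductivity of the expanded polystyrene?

k = 0.0352 W/m·K

ΣR = ΔT/Q = |-178 − 22.8|/70.5 = 2.848 K/W
Known resistances:
  R_conv,in = 1/(4πr²h) = 1/(4π·0.283²·170) = 0.005845 K/W
  R_titanium = (1/0.283 − 1/0.319)/(4πk) = 0.3988/(4π·18.4) = 0.001725 K/W
  R_fibreglass batt = (1/0.458 − 1/0.543)/(4πk) = 0.3418/(4π·0.0403) = 0.6749 K/W
  R_conv,out = 1/(4πr²h) = 1/(4π·0.543²·17.3) = 0.01560 K/W
R_expanded polystyrene = ΣR − ΣR_known = 2.848 − 0.6981 = 2.150 K/W
(1/r₁−1/r₂)/(4πk) = 2.150 ⇒ k = 0.9514/(4π·2.150) = 0.0352 W/m·K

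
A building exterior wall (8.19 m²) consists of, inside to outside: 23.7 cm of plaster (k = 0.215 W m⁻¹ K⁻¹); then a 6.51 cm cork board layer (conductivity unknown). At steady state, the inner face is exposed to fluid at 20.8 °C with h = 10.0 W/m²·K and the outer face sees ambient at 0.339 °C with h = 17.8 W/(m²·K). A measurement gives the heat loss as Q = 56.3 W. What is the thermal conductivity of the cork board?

ΣR = ΔT/Q = |20.8 − 0.339|/56.3 = 0.3634 K/W
Known resistances:
  R_conv,in = 1/(hA) = 1/(10.0·8.19) = 0.01221 K/W
  R_plaster = L/(kA) = 0.237/(0.215·8.19) = 0.1346 K/W
  R_conv,out = 1/(hA) = 1/(17.8·8.19) = 0.006860 K/W
R_cork board = ΣR − ΣR_known = 0.3634 − 0.1537 = 0.2097 K/W
L/(kA) = 0.2097 ⇒ k = 0.0651/(0.2097·8.19) = 0.0379 W/m·K

k = 0.0379 W/m·K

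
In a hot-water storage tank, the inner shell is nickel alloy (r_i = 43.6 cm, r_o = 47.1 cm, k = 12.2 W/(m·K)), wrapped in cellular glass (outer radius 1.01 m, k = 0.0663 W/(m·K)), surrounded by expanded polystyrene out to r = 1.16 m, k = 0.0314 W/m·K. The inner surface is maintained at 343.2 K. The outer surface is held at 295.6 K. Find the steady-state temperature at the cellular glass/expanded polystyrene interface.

T = 304.8 K

Treat each layer as a resistance in series:
  R_nickel alloy = (1/0.436 − 1/0.471)/(4πk) = 0.1704/(4π·12.2) = 0.001112 K/W
  R_cellular glass = (1/0.471 − 1/1.01)/(4πk) = 1.133/(4π·0.0663) = 1.360 K/W
  R_expanded polystyrene = (1/1.01 − 1/1.16)/(4πk) = 0.1280/(4π·0.0314) = 0.3245 K/W
ΣR = 0.001112 + 1.360 + 0.3245 = 1.686 K/W
Q = ΔT/ΣR = (343.2 K − 295.6 K)/1.686 = 28.23 W
From the inner boundary to the cellular glass/expanded polystyrene interface, ΣR_partial = 1.361 K/W.
T_interface = T_in − Q·ΣR_partial = 343.2 K − (28.23)(1.361) = 304.8 K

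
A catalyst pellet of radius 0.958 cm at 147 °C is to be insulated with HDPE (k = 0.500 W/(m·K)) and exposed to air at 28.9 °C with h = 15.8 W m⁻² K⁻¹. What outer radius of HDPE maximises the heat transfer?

For a sphere, r_cr = 2k_ins/h = 2·0.500/15.8 = 0.0633 m = 6.33 cm

r_cr = 6.33 cm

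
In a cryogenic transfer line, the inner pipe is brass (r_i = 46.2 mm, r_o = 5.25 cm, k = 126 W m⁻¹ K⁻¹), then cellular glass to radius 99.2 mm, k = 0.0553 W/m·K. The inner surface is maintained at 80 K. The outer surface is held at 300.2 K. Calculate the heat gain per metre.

Q' = 120 W/m

Treat each layer as a resistance in series:
  R'_brass = ln(0.0525/0.0462)/(2πk) = 0.1278/(2π·126) = 1.615×10^-4 m·K/W
  R'_cellular glass = ln(0.0992/0.0525)/(2πk) = 0.6363/(2π·0.0553) = 1.831 m·K/W
ΣR = 1.615×10^-4 + 1.831 = 1.831 m·K/W
Q' = ΔT/ΣR = (80 K − 300.2 K)/1.831 = -120 W/m
(Negative Q' ⇒ heat flows inward; heat gain = 120 W/m.)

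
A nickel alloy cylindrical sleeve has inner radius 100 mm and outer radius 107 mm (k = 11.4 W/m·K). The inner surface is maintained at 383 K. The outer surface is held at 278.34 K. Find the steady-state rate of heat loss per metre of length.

Q' = 2πk·ΔT/ln(r₂/r₁) = 2π × 11.4 × 104.66 / ln(0.107/0.100) = 1.11×10^5 W/m

Q' = 111 kW/m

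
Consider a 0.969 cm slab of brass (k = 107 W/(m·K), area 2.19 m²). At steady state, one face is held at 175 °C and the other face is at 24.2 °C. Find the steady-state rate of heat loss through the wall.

Q = kA·ΔT/L = 107 × 2.19 × |175 °C − 24.2 °C| / 0.00969 = 3.65×10^6 W

Q = 3650 kW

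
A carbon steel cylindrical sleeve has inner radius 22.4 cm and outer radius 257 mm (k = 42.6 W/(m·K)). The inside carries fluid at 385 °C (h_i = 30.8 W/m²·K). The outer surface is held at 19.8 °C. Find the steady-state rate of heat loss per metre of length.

Q' = 15.5 kW/m

Series thermal resistances, inner to outer:
  R'_conv,in = 1/(2πr h) = 1/(2π·0.224·30.8) = 0.02307 m·K/W
  R'_carbon steel = ln(0.257/0.224)/(2πk) = 0.1374/(2π·42.6) = 5.134×10^-4 m·K/W
ΣR = 0.02307 + 5.134×10^-4 = 0.02358 m·K/W
Q' = ΔT/ΣR = (385 °C − 19.8 °C)/0.02358 = 15500 W/m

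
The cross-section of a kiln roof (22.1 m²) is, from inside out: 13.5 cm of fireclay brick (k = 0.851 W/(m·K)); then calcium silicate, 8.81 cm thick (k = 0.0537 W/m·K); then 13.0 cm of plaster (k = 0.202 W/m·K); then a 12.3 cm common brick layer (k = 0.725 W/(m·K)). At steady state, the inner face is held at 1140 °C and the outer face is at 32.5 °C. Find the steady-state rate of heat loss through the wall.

Resistance network (inner→outer):
  R_fireclay brick = L/(kA) = 0.135/(0.851·22.1) = 0.007178 K/W
  R_calcium silicate = L/(kA) = 0.0881/(0.0537·22.1) = 0.07424 K/W
  R_plaster = L/(kA) = 0.130/(0.202·22.1) = 0.02912 K/W
  R_common brick = L/(kA) = 0.123/(0.725·22.1) = 0.007677 K/W
ΣR = 0.007178 + 0.07424 + 0.02912 + 0.007677 = 0.1182 K/W
Q = ΔT/ΣR = (1140 °C − 32.5 °C)/0.1182 = 9370 W

Q = 9370 W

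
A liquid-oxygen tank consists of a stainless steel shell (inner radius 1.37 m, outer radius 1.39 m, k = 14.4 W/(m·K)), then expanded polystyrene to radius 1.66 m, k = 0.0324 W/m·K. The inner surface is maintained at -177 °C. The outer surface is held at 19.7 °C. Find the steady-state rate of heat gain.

Treat each layer as a resistance in series:
  R_stainless steel = (1/1.37 − 1/1.39)/(4πk) = 0.01050/(4π·14.4) = 5.804×10^-5 K/W
  R_expanded polystyrene = (1/1.39 − 1/1.66)/(4πk) = 0.1170/(4π·0.0324) = 0.2874 K/W
ΣR = 5.804×10^-5 + 0.2874 = 0.2875 K/W
Q = ΔT/ΣR = (-177 °C − 19.7 °C)/0.2875 = -684 W
(Negative Q ⇒ heat flows inward; heat gain = 684 W.)

Q = 684 W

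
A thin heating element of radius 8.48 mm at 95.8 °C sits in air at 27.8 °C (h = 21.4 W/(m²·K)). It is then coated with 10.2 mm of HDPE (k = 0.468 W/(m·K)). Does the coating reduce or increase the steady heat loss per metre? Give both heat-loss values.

increases: 77.5 → 102 W/m

Critical radius for a cylinder: r_cr = k/h = 0.0219 m = 2.19 cm.
Outer radius after coating: r₂ = 0.00848 + 0.0102 = 0.01868 m.
Since r₁ < r_cr and r₂ ≤ r_cr, the coating moves toward the maximum at r_cr — heat loss rises.
Bare: R = 1/(2πr₁h) = 0.8770 m·K/W; Q = 68/0.8770 = 77.5 W/m.
Coated: R = R_cond + R_conv = 0.6667 m·K/W; Q = 68/0.6667 = 102 W/m.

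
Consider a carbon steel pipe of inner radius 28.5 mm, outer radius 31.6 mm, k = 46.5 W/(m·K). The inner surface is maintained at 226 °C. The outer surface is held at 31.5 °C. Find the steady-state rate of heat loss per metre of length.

Q' = 5.50×10^5 W/m

Q' = 2πk·ΔT/ln(r₂/r₁) = 2π × 46.5 × 194.5 / ln(0.0316/0.0285) = 5.50×10^5 W/m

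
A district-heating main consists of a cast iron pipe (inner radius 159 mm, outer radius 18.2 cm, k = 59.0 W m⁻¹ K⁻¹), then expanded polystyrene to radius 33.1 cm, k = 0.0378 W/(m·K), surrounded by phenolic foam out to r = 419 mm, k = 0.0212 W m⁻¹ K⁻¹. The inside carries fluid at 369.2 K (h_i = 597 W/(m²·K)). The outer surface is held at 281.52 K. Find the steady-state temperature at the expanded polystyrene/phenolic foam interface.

T = 317.7 K

Treat each layer as a resistance in series:
  R'_conv,in = 1/(2πr h) = 1/(2π·0.159·597) = 0.001677 m·K/W
  R'_cast iron = ln(0.182/0.159)/(2πk) = 0.1351/(2π·59.0) = 3.644×10^-4 m·K/W
  R'_expanded polystyrene = ln(0.331/0.182)/(2πk) = 0.5981/(2π·0.0378) = 2.518 m·K/W
  R'_phenolic foam = ln(0.419/0.331)/(2πk) = 0.2358/(2π·0.0212) = 1.770 m·K/W
ΣR = 0.001677 + 3.644×10^-4 + 2.518 + 1.770 = 4.290 m·K/W
Q' = ΔT/ΣR = (369.2 K − 281.52 K)/4.290 = 20.44 W/m
From the inner boundary to the expanded polystyrene/phenolic foam interface, ΣR_partial = 2.520 m·K/W.
T_interface = T_in − Q'·ΣR_partial = 369.2 K − (20.44)(2.520) = 317.7 K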